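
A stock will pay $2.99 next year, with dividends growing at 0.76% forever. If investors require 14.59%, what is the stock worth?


Formula: P = D1 / (r - g)
Spread: r - g = 0.1459 - 0.0076 = 0.1383
Substituting: P = $2.99 / 0.1383
P = $21.62

$21.62


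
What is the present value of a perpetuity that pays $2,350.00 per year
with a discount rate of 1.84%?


Formula: PV = C / r
Substituting: PV = $2,350.00 / 0.0184
PV = $127,717.39

$127,717.39


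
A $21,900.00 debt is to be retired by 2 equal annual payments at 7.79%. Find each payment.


Formula: PMT = PV * r / (1 - (1+r)^(-n))
Denominator: 1 - (1 + 0.0779)^(-2) = 0.139317
Numerator: $21,900.00 * 0.0779 = 1706.01
PMT = 1706.01 / 0.139317 = $12,245.50

$12,245.50


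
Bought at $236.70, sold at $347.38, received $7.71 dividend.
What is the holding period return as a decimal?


Formula: HPR = (P1 - P0 + D) / P0
Gain: $347.38 - $236.70 + $7.71 = $118.39
HPR = $118.39 / $236.70 = 0.5002

0.5002


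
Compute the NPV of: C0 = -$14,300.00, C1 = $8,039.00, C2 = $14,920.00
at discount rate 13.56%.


Formula: NPV = C0 + C1/(1+r) + C2/(1+r)^2
Discount C1: $8,039.00 / (1 + 0.1356) = $7,079.08
Discount C2: $14,920.00 / (1 + 0.1356)^2 = $11,569.59
NPV = -$14,300.00 + $7,079.08 + $11,569.59 = $4,348.67

$4,348.67


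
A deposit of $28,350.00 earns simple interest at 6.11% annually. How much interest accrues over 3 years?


Formula: I = P * r * t
Substituting: I = $28,350.00 * 0.0611 * 3
Step: I = $28,350.00 * 0.1833
I = $5,196.56

$5,196.56


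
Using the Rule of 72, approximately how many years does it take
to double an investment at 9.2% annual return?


Formula: Years ≈ 72 / r
Substituting: Years ≈ 72 / 9.2
Years ≈ 7.8

7.8 years


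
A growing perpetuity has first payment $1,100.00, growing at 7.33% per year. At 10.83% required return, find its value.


Formula: PV = C / (r - g)
Spread: r - g = 0.1083 - 0.0733 = 0.035
Substituting: PV = $1,100.00 / 0.035
PV = $31,428.57

$31,428.57


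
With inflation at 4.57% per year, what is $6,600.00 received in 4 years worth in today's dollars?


Formula: Real value = nominal / (1 + inflation)^years
Price level: (1 + 0.0457)^4 = 1.195717
Real value = $6,600.00 / 1.195717 = $5,519.70

$5,519.70


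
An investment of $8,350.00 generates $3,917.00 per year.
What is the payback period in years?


Formula: Payback = investment / annual cash flow
Substituting: Payback = $8,350.00 / $3,917.00
Payback = 2.1317 years

2.1317 years


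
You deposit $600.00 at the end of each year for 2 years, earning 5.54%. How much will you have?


Formula: FV = PMT * ((1+r)^n - 1) / r
Growth factor: (1 + 0.0554)^2 = 1.113869
Numerator: 1.113869 - 1 = 0.113869
FV = $600.00 * 0.113869 / 0.0554 = $1,233.24

$1,233.24


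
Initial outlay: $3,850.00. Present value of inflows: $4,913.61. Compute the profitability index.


Formula: PI = PV(cash flows) / initial investment
Substituting: PI = $4,913.61 / $3,850.00
PI = 1.2763

1.2763


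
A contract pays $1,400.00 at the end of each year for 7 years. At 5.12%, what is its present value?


Formula: PV = PMT * (1 - (1+r)^(-n)) / r
Discount factor: (1 + 0.0512)^(-7) = 0.705022
Bracket: 1 - 0.705022 = 0.294978
PV = $1,400.00 * 0.294978 / 0.0512 = $8,065.81

$8,065.81


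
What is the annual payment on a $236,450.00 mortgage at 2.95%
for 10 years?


Formula: PMT = PV * r / (1 - (1+r)^(-n))
Denominator: 1 - (1 + 0.0295)^(-10) = 0.252284
Numerator: $236,450.00 * 0.0295 = 6975.275
PMT = 6975.275 / 0.252284 = $27,648.47

$27,648.47


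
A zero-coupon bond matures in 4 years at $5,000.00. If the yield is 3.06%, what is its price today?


Formula: Price = FV / (1 + r)^n
Substituting: Price = $5,000.00 / (1 + 0.0306)^4
Discount factor: (1.0306)^4 = 1.128134
Price = $5,000.00 / 1.128134 = $4,432.10

$4,432.10


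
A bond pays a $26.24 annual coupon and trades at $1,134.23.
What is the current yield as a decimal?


Formula: Current yield = annual coupon / price
Substituting: CY = $26.24 / $1,134.23
CY = 0.023135

0.023135


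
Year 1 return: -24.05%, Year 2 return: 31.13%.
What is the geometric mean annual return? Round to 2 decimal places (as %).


Formula: Geometric mean = ((1+r1)*(1+r2))^(1/2) - 1
Product: (1 + -0.2405) * (1 + 0.3113) = 0.7595 * 1.3113 = 0.995932
Square root: 0.995932^0.5 = 0.997964
Geometric mean = 0.997964 - 1 = -0.002036
As percentage: -0.20%

-0.20%


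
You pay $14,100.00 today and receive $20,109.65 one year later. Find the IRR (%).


Formula: IRR = C1/C0 - 1
Substituting: IRR = $20,109.65 / $14,100.00 - 1
Ratio: 1.426216 - 1 = 0.426216
IRR = 42.6216%

42.6216%


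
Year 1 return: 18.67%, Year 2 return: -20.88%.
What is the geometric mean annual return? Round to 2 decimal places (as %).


Formula: Geometric mean = ((1+r1)*(1+r2))^(1/2) - 1
Product: (1 + 0.1867) * (1 + -0.2088) = 1.1867 * 0.7912 = 0.938917
Square root: 0.938917^0.5 = 0.968977
Geometric mean = 0.968977 - 1 = -0.031023
As percentage: -3.10%

-3.10%


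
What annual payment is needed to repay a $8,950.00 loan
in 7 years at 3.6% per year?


Formula: PMT = PV * r / (1 - (1+r)^(-n))
Denominator: 1 - (1 + 0.036)^(-7) = 0.219304
Numerator: $8,950.00 * 0.036 = 322.2
PMT = 322.2 / 0.219304 = $1,469.19

$1,469.19


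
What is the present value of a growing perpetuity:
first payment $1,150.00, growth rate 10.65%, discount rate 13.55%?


Formula: PV = C / (r - g)
Spread: r - g = 0.1355 - 0.1065 = 0.029
Substituting: PV = $1,150.00 / 0.029
PV = $39,655.17

$39,655.17


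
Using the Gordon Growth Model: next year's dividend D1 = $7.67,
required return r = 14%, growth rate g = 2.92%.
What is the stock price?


Formula: P = D1 / (r - g)
Spread: r - g = 0.14 - 0.0292 = 0.1108
Substituting: P = $7.67 / 0.1108
P = $69.22

$69.22


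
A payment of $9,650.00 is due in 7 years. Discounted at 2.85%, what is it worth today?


Formula: PV = FV / (1 + r)^n
Substituting: PV = $9,650.00 / (1 + 0.0285)^7
Discount factor: (1.0285)^7 = 1.217391
PV = $9,650.00 / 1.217391 = $7,926.79

$7,926.79


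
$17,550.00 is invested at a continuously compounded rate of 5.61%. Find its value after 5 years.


Formula: FV = P * e^(r*t)
Exponent: r*t = 0.0561 * 5 = 0.2805
e^(0.2805) = 1.323792
FV = $17,550.00 * 1.323792 = $23,232.54

$23,232.54


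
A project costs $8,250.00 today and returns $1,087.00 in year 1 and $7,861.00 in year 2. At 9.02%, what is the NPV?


Formula: NPV = C0 + C1/(1+r) + C2/(1+r)^2
Discount C1: $1,087.00 / (1 + 0.0902) = $997.06
Discount C2: $7,861.00 / (1 + 0.0902)^2 = $6,614.02
NPV = -$8,250.00 + $997.06 + $6,614.02 = -$638.92

-$638.92


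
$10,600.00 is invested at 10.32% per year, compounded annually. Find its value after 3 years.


Formula: FV = P * (1 + r)^n
Substituting: FV = $10,600.00 * (1 + 0.1032)^3
Growth factor: (1.1032)^3 = 1.34265
FV = $10,600.00 * 1.34265 = $14,232.09

$14,232.09


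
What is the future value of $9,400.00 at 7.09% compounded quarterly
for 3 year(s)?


Formula: FV = P * (1 + r/m)^(m*t)
Period rate: r/m = 0.0709 / 4 = 0.017725
Total periods: m*t = 4 * 3 = 12
Growth factor: (1 + 0.017725)^12 = 1.234711
FV = $9,400.00 * 1.234711 = $11,606.28

$11,606.28


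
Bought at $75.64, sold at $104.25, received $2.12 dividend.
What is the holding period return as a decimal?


Formula: HPR = (P1 - P0 + D) / P0
Gain: $104.25 - $75.64 + $2.12 = $30.73
HPR = $30.73 / $75.64 = 0.4063

0.4063


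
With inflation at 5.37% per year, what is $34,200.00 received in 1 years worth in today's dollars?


Formula: Real value = nominal / (1 + inflation)^years
Price level: (1 + 0.0537)^1 = 1.0537
Real value = $34,200.00 / 1.0537 = $32,457.06

$32,457.06


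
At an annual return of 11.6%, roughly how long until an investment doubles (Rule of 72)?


Formula: Years ≈ 72 / r
Substituting: Years ≈ 72 / 11.6
Years ≈ 6.2

6.2 years


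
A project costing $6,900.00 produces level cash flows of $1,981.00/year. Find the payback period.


Formula: Payback = investment / annual cash flow
Substituting: Payback = $6,900.00 / $1,981.00
Payback = 3.4831 years

3.4831 years


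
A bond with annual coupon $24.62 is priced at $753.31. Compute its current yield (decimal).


Formula: Current yield = annual coupon / price
Substituting: CY = $24.62 / $753.31
CY = 0.032682

0.032682


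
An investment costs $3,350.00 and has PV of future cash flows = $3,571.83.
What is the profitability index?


Formula: PI = PV(cash flows) / initial investment
Substituting: PI = $3,571.83 / $3,350.00
PI = 1.0662

1.0662


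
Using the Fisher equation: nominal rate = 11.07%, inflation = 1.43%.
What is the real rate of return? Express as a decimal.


Formula: (1 + r_real) = (1 + r_nom) / (1 + inflation)
Substituting: (1 + r_real) = 1.1107 / 1.0143
(1 + r_real) = 1.095041
r_real = 1.095041 - 1 = 0.095041

0.095041


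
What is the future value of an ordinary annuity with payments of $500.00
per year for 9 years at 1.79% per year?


Formula: FV = PMT * ((1+r)^n - 1) / r
Growth factor: (1 + 0.0179)^9 = 1.17313
Numerator: 1.17313 - 1 = 0.17313
FV = $500.00 * 0.17313 / 0.0179 = $4,836.03

$4,836.03


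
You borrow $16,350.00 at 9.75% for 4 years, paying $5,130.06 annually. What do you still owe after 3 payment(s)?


Formula: Balance = PV*(1+r)^k - PMT*((1+r)^k - 1)/r
Growth: (1 + 0.0975)^3 = 1.321946
Accumulated factor: ((1+r)^k - 1)/r = 3.302006
Balance = $16,350.00 * 1.321946 - $5,130.06 * 3.302006
Balance = $4,674.32

$4,674.32


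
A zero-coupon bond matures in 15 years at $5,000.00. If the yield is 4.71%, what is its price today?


Formula: Price = FV / (1 + r)^n
Substituting: Price = $5,000.00 / (1 + 0.0471)^15
Discount factor: (1.0471)^15 = 1.994447
Price = $5,000.00 / 1.994447 = $2,506.96

$2,506.96


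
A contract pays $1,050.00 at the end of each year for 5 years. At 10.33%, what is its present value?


Formula: PV = PMT * (1 - (1+r)^(-n)) / r
Discount factor: (1 + 0.1033)^(-5) = 0.611691
Bracket: 1 - 0.611691 = 0.388309
PV = $1,050.00 * 0.388309 / 0.1033 = $3,947.00

$3,947.00


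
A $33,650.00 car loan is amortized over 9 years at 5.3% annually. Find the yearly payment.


Formula: PMT = PV * r / (1 - (1+r)^(-n))
Denominator: 1 - (1 + 0.053)^(-9) = 0.371732
Numerator: $33,650.00 * 0.053 = 1783.45
PMT = 1783.45 / 0.371732 = $4,797.67

$4,797.67


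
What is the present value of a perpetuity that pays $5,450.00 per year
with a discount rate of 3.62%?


Formula: PV = C / r
Substituting: PV = $5,450.00 / 0.0362
PV = $150,552.49

$150,552.49


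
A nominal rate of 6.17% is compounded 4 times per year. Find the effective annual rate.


Formula: EAR = (1 + r/m)^m - 1
Period rate: r/m = 0.0617 / 4 = 0.015425
Compounding: (1 + 0.015425)^4 = 1.063142
EAR = 1.063142 - 1 = 0.063142

0.063142


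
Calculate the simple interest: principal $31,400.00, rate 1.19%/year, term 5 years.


Formula: I = P * r * t
Substituting: I = $31,400.00 * 0.0119 * 5
Step: I = $31,400.00 * 0.0595
I = $1,868.30

$1,868.30


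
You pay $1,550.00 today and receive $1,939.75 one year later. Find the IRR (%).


Formula: IRR = C1/C0 - 1
Substituting: IRR = $1,939.75 / $1,550.00 - 1
Ratio: 1.251452 - 1 = 0.251452
IRR = 25.1452%

25.1452%


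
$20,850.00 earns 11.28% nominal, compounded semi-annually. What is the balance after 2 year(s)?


Formula: FV = P * (1 + r/m)^(m*t)
Period rate: r/m = 0.1128 / 2 = 0.0564
Total periods: m*t = 2 * 2 = 4
Growth factor: (1 + 0.0564)^4 = 1.245414
FV = $20,850.00 * 1.245414 = $25,966.87

$25,966.87


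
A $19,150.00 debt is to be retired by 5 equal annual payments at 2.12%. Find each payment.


Formula: PMT = PV * r / (1 - (1+r)^(-n))
Denominator: 1 - (1 + 0.0212)^(-5) = 0.099578
Numerator: $19,150.00 * 0.0212 = 405.98
PMT = 405.98 / 0.099578 = $4,076.99

$4,076.99


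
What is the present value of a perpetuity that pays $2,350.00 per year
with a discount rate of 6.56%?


Formula: PV = C / r
Substituting: PV = $2,350.00 / 0.0656
PV = $35,823.17

$35,823.17


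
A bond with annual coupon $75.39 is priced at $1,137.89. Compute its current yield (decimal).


Formula: Current yield = annual coupon / price
Substituting: CY = $75.39 / $1,137.89
CY = 0.066254

0.066254


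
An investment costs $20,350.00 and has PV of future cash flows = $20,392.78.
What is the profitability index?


Formula: PI = PV(cash flows) / initial investment
Substituting: PI = $20,392.78 / $20,350.00
PI = 1.0021

1.0021


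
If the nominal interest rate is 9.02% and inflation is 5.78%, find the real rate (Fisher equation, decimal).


Formula: (1 + r_real) = (1 + r_nom) / (1 + inflation)
Substituting: (1 + r_real) = 1.0902 / 1.0578
(1 + r_real) = 1.03063
r_real = 1.03063 - 1 = 0.03063

0.03063


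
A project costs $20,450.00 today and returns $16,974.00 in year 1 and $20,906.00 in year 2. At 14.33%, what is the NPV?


Formula: NPV = C0 + C1/(1+r) + C2/(1+r)^2
Discount C1: $16,974.00 / (1 + 0.1433) = $14,846.50
Discount C2: $20,906.00 / (1 + 0.1433)^2 = $15,993.76
NPV = -$20,450.00 + $14,846.50 + $15,993.76 = $10,390.26

$10,390.26


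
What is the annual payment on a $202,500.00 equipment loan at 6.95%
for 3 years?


Formula: PMT = PV * r / (1 - (1+r)^(-n))
Denominator: 1 - (1 + 0.0695)^(-3) = 0.182557
Numerator: $202,500.00 * 0.0695 = 14073.75
PMT = 14073.75 / 0.182557 = $77,092.48

$77,092.48


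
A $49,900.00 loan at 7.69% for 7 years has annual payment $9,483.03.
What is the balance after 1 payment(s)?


Formula: Balance = PV*(1+r)^k - PMT*((1+r)^k - 1)/r
Growth: (1 + 0.0769)^1 = 1.0769
Accumulated factor: ((1+r)^k - 1)/r = 1.0
Balance = $49,900.00 * 1.0769 - $9,483.03 * 1.0
Balance = $44,254.28

$44,254.28


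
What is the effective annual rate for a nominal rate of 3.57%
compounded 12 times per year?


Formula: EAR = (1 + r/m)^m - 1
Period rate: r/m = 0.0357 / 12 = 0.002975
Compounding: (1 + 0.002975)^12 = 1.03629
EAR = 1.03629 - 1 = 0.03629

0.03629


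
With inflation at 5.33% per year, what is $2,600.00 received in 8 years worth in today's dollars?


Formula: Real value = nominal / (1 + inflation)^years
Price level: (1 + 0.0533)^8 = 1.515014
Real value = $2,600.00 / 1.515014 = $1,716.16

$1,716.16


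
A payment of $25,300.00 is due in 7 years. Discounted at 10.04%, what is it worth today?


Formula: PV = FV / (1 + r)^n
Substituting: PV = $25,300.00 / (1 + 0.1004)^7
Discount factor: (1.1004)^7 = 1.953683
PV = $25,300.00 / 1.953683 = $12,949.90

$12,949.90


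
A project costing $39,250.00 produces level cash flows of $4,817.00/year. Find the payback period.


Formula: Payback = investment / annual cash flow
Substituting: Payback = $39,250.00 / $4,817.00
Payback = 8.1482 years

8.1482 years


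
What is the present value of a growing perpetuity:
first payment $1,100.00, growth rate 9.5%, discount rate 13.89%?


Formula: PV = C / (r - g)
Spread: r - g = 0.1389 - 0.095 = 0.0439
Substituting: PV = $1,100.00 / 0.0439
PV = $25,056.95

$25,056.95


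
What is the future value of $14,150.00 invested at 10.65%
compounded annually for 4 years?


Formula: FV = P * (1 + r)^n
Substituting: FV = $14,150.00 * (1 + 0.1065)^4
Growth factor: (1.1065)^4 = 1.499014
FV = $14,150.00 * 1.499014 = $21,211.05

$21,211.05


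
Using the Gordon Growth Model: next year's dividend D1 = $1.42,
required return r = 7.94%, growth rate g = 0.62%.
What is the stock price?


Formula: P = D1 / (r - g)
Spread: r - g = 0.0794 - 0.0062 = 0.0732
Substituting: P = $1.42 / 0.0732
P = $19.40

$19.40


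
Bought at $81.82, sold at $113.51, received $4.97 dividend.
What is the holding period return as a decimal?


Formula: HPR = (P1 - P0 + D) / P0
Gain: $113.51 - $81.82 + $4.97 = $36.66
HPR = $36.66 / $81.82 = 0.4481

0.4481


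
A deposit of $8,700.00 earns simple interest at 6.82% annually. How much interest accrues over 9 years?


Formula: I = P * r * t
Substituting: I = $8,700.00 * 0.0682 * 9
Step: I = $8,700.00 * 0.6138
I = $5,340.06

$5,340.06


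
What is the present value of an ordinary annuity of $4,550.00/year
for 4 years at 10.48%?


Formula: PV = PMT * (1 - (1+r)^(-n)) / r
Discount factor: (1 + 0.1048)^(-4) = 0.671221
Bracket: 1 - 0.671221 = 0.328779
PV = $4,550.00 * 0.328779 / 0.1048 = $14,274.29

$14,274.29


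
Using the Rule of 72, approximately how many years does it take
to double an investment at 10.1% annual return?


Formula: Years ≈ 72 / r
Substituting: Years ≈ 72 / 10.1
Years ≈ 7.1

7.1 years


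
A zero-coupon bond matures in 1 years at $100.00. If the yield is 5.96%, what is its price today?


Formula: Price = FV / (1 + r)^n
Substituting: Price = $100.00 / (1 + 0.0596)^1
Discount factor: (1.0596)^1 = 1.0596
Price = $100.00 / 1.0596 = $94.38

$94.38


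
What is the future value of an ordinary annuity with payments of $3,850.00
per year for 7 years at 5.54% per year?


Formula: FV = PMT * ((1+r)^n - 1) / r
Growth factor: (1 + 0.0554)^7 = 1.458544
Numerator: 1.458544 - 1 = 0.458544
FV = $3,850.00 * 0.458544 / 0.0554 = $31,866.35

$31,866.35


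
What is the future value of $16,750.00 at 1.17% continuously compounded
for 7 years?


Formula: FV = P * e^(r*t)
Exponent: r*t = 0.0117 * 7 = 0.0819
e^(0.0819) = 1.085347
FV = $16,750.00 * 1.085347 = $18,179.57

$18,179.57


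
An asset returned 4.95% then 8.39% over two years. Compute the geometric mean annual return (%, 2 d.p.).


Formula: Geometric mean = ((1+r1)*(1+r2))^(1/2) - 1
Product: (1 + 0.0495) * (1 + 0.0839) = 1.0495 * 1.0839 = 1.137553
Square root: 1.137553^0.5 = 1.066561
Geometric mean = 1.066561 - 1 = 0.066561
As percentage: 6.66%

6.66%


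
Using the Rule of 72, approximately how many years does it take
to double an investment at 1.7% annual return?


Formula: Years ≈ 72 / r
Substituting: Years ≈ 72 / 1.7
Years ≈ 42.4

42.4 years


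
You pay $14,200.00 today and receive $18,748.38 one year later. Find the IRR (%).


Formula: IRR = C1/C0 - 1
Substituting: IRR = $18,748.38 / $14,200.00 - 1
Ratio: 1.320308 - 1 = 0.320308
IRR = 32.0308%

32.0308%


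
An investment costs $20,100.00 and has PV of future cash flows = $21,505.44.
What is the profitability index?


Formula: PI = PV(cash flows) / initial investment
Substituting: PI = $21,505.44 / $20,100.00
PI = 1.0699

1.0699


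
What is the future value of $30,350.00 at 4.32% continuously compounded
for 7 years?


Formula: FV = P * e^(r*t)
Exponent: r*t = 0.0432 * 7 = 0.3024
e^(0.3024) = 1.353102
FV = $30,350.00 * 1.353102 = $41,066.66

$41,066.66


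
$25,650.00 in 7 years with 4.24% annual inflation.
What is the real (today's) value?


Formula: Real value = nominal / (1 + inflation)^years
Price level: (1 + 0.0424)^7 = 1.337337
Real value = $25,650.00 / 1.337337 = $19,179.91

$19,179.91


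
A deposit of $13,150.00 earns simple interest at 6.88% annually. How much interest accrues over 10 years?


Formula: I = P * r * t
Substituting: I = $13,150.00 * 0.0688 * 10
Step: I = $13,150.00 * 0.688
I = $9,047.20

$9,047.20


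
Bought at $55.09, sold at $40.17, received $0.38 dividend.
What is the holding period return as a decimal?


Formula: HPR = (P1 - P0 + D) / P0
Gain: $40.17 - $55.09 + $0.38 = -$14.54
HPR = -$14.54 / $55.09 = -0.2639

-0.2639


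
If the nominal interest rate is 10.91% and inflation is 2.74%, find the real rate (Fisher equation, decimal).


Formula: (1 + r_real) = (1 + r_nom) / (1 + inflation)
Substituting: (1 + r_real) = 1.1091 / 1.0274
(1 + r_real) = 1.079521
r_real = 1.079521 - 1 = 0.079521

0.079521


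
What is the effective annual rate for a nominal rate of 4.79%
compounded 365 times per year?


Formula: EAR = (1 + r/m)^m - 1
Period rate: r/m = 0.0479 / 365 = 0.000131
Compounding: (1 + 0.000131)^365 = 1.049062
EAR = 1.049062 - 1 = 0.049062

0.049062


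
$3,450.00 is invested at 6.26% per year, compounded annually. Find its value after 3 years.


Formula: FV = P * (1 + r)^n
Substituting: FV = $3,450.00 * (1 + 0.0626)^3
Growth factor: (1.0626)^3 = 1.199802
FV = $3,450.00 * 1.199802 = $4,139.32

$4,139.32


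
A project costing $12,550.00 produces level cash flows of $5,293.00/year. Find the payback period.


Formula: Payback = investment / annual cash flow
Substituting: Payback = $12,550.00 / $5,293.00
Payback = 2.3711 years

2.3711 years


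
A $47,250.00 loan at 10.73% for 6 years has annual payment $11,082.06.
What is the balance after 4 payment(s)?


Formula: Balance = PV*(1+r)^k - PMT*((1+r)^k - 1)/r
Growth: (1 + 0.1073)^4 = 1.503354
Accumulated factor: ((1+r)^k - 1)/r = 4.691089
Balance = $47,250.00 * 1.503354 - $11,082.06 * 4.691089
Balance = $19,046.54

$19,046.54


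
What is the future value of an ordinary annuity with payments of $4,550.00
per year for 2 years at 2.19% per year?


Formula: FV = PMT * ((1+r)^n - 1) / r
Growth factor: (1 + 0.0219)^2 = 1.04428
Numerator: 1.04428 - 1 = 0.04428
FV = $4,550.00 * 0.04428 / 0.0219 = $9,199.65

$9,199.65


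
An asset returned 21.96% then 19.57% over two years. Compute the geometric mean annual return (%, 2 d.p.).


Formula: Geometric mean = ((1+r1)*(1+r2))^(1/2) - 1
Product: (1 + 0.2196) * (1 + 0.1957) = 1.2196 * 1.1957 = 1.458276
Square root: 1.458276^0.5 = 1.207591
Geometric mean = 1.207591 - 1 = 0.207591
As percentage: 20.76%

20.76%


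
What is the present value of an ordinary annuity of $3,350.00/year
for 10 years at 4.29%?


Formula: PV = PMT * (1 - (1+r)^(-n)) / r
Discount factor: (1 + 0.0429)^(-10) = 0.657012
Bracket: 1 - 0.657012 = 0.342988
PV = $3,350.00 * 0.342988 / 0.0429 = $26,783.44

$26,783.44


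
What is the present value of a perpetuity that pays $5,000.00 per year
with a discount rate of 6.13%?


Formula: PV = C / r
Substituting: PV = $5,000.00 / 0.0613
PV = $81,566.07

$81,566.07


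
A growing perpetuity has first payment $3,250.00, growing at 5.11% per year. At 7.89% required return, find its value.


Formula: PV = C / (r - g)
Spread: r - g = 0.0789 - 0.0511 = 0.0278
Substituting: PV = $3,250.00 / 0.0278
PV = $116,906.47

$116,906.47


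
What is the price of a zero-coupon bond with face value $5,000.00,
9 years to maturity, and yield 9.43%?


Formula: Price = FV / (1 + r)^n
Substituting: Price = $5,000.00 / (1 + 0.0943)^9
Discount factor: (1.0943)^9 = 2.250234
Price = $5,000.00 / 2.250234 = $2,221.99

$2,221.99


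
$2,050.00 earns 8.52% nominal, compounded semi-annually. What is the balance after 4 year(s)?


Formula: FV = P * (1 + r/m)^(m*t)
Period rate: r/m = 0.0852 / 2 = 0.0426
Total periods: m*t = 2 * 4 = 8
Growth factor: (1 + 0.0426)^8 = 1.396181
FV = $2,050.00 * 1.396181 = $2,862.17

$2,862.17


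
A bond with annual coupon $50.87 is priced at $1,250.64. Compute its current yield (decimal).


Formula: Current yield = annual coupon / price
Substituting: CY = $50.87 / $1,250.64
CY = 0.040675

0.040675


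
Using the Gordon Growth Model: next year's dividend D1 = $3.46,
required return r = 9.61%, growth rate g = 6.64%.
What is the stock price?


Formula: P = D1 / (r - g)
Spread: r - g = 0.0961 - 0.0664 = 0.0297
Substituting: P = $3.46 / 0.0297
P = $116.50

$116.50


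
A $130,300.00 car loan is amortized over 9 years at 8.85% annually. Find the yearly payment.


Formula: PMT = PV * r / (1 - (1+r)^(-n))
Denominator: 1 - (1 + 0.0885)^(-9) = 0.53383
Numerator: $130,300.00 * 0.0885 = 11531.55
PMT = 11531.55 / 0.53383 = $21,601.53

$21,601.53


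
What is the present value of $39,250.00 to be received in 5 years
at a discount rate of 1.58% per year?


Formula: PV = FV / (1 + r)^n
Substituting: PV = $39,250.00 / (1 + 0.0158)^5
Discount factor: (1.0158)^5 = 1.081536
PV = $39,250.00 / 1.081536 = $36,290.97

$36,290.97


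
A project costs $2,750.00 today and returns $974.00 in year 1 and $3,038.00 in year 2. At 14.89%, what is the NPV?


Formula: NPV = C0 + C1/(1+r) + C2/(1+r)^2
Discount C1: $974.00 / (1 + 0.1489) = $847.77
Discount C2: $3,038.00 / (1 + 0.1489)^2 = $2,301.57
NPV = -$2,750.00 + $847.77 + $2,301.57 = $399.33

$399.33


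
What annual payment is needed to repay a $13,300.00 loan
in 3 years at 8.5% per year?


Formula: PMT = PV * r / (1 - (1+r)^(-n))
Denominator: 1 - (1 + 0.085)^(-3) = 0.217092
Numerator: $13,300.00 * 0.085 = 1130.5
PMT = 1130.5 / 0.217092 = $5,207.47

$5,207.47


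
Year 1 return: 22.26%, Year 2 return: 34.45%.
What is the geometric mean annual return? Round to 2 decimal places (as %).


Formula: Geometric mean = ((1+r1)*(1+r2))^(1/2) - 1
Product: (1 + 0.2226) * (1 + 0.3445) = 1.2226 * 1.3445 = 1.643786
Square root: 1.643786^0.5 = 1.282102
Geometric mean = 1.282102 - 1 = 0.282102
As percentage: 28.21%

28.21%


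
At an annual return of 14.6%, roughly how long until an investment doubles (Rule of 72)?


Formula: Years ≈ 72 / r
Substituting: Years ≈ 72 / 14.6
Years ≈ 4.9

4.9 years


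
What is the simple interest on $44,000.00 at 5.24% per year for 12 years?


Formula: I = P * r * t
Substituting: I = $44,000.00 * 0.0524 * 12
Step: I = $44,000.00 * 0.6288
I = $27,667.20

$27,667.20


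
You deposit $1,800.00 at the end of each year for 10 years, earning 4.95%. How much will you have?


Formula: FV = PMT * ((1+r)^n - 1) / r
Growth factor: (1 + 0.0495)^10 = 1.621155
Numerator: 1.621155 - 1 = 0.621155
FV = $1,800.00 * 0.621155 / 0.0495 = $22,587.44

$22,587.44


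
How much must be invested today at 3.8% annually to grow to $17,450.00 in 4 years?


Formula: PV = FV / (1 + r)^n
Substituting: PV = $17,450.00 / (1 + 0.038)^4
Discount factor: (1.038)^4 = 1.160886
PV = $17,450.00 / 1.160886 = $15,031.63

$15,031.63


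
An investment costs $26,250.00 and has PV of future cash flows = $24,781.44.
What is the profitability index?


Formula: PI = PV(cash flows) / initial investment
Substituting: PI = $24,781.44 / $26,250.00
PI = 0.9441

0.9441


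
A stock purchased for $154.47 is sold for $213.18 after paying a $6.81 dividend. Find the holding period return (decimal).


Formula: HPR = (P1 - P0 + D) / P0
Gain: $213.18 - $154.47 + $6.81 = $65.52
HPR = $65.52 / $154.47 = 0.4242

0.4242


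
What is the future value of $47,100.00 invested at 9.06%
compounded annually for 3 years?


Formula: FV = P * (1 + r)^n
Substituting: FV = $47,100.00 * (1 + 0.0906)^3
Growth factor: (1.0906)^3 = 1.297169
FV = $47,100.00 * 1.297169 = $61,096.65

$61,096.65


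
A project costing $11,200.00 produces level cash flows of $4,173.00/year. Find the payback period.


Formula: Payback = investment / annual cash flow
Substituting: Payback = $11,200.00 / $4,173.00
Payback = 2.6839 years

2.6839 years


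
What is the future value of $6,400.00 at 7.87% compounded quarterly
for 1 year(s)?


Formula: FV = P * (1 + r/m)^(m*t)
Period rate: r/m = 0.0787 / 4 = 0.019675
Total periods: m*t = 4 * 1 = 4
Growth factor: (1 + 0.019675)^4 = 1.081053
FV = $6,400.00 * 1.081053 = $6,918.74

$6,918.74


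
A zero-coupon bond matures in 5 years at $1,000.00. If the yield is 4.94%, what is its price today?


Formula: Price = FV / (1 + r)^n
Substituting: Price = $1,000.00 / (1 + 0.0494)^5
Discount factor: (1.0494)^5 = 1.272639
Price = $1,000.00 / 1.272639 = $785.77

$785.77


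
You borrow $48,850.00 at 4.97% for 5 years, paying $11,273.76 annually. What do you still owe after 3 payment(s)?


Formula: Balance = PV*(1+r)^k - PMT*((1+r)^k - 1)/r
Growth: (1 + 0.0497)^3 = 1.156633
Accumulated factor: ((1+r)^k - 1)/r = 3.15157
Balance = $48,850.00 * 1.156633 - $11,273.76 * 3.15157
Balance = $20,971.48

$20,971.48


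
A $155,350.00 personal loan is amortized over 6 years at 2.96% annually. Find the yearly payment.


Formula: PMT = PV * r / (1 - (1+r)^(-n))
Denominator: 1 - (1 + 0.0296)^(-6) = 0.160562
Numerator: $155,350.00 * 0.0296 = 4598.36
PMT = 4598.36 / 0.160562 = $28,639.21

$28,639.21


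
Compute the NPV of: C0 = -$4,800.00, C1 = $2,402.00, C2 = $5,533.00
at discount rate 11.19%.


Formula: NPV = C0 + C1/(1+r) + C2/(1+r)^2
Discount C1: $2,402.00 / (1 + 0.1119) = $2,160.27
Discount C2: $5,533.00 / (1 + 0.1119)^2 = $4,475.37
NPV = -$4,800.00 + $2,160.27 + $4,475.37 = $1,835.64

$1,835.64


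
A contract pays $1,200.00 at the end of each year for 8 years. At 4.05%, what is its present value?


Formula: PV = PMT * (1 - (1+r)^(-n)) / r
Discount factor: (1 + 0.0405)^(-8) = 0.727886
Bracket: 1 - 0.727886 = 0.272114
PV = $1,200.00 * 0.272114 / 0.0405 = $8,062.64

$8,062.64


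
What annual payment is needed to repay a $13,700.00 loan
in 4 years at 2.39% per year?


Formula: PMT = PV * r / (1 - (1+r)^(-n))
Denominator: 1 - (1 + 0.0239)^(-4) = 0.09015
Numerator: $13,700.00 * 0.0239 = 327.43
PMT = 327.43 / 0.09015 = $3,632.06

$3,632.06


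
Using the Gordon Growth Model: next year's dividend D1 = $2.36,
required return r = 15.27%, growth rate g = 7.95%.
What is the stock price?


Formula: P = D1 / (r - g)
Spread: r - g = 0.1527 - 0.0795 = 0.0732
Substituting: P = $2.36 / 0.0732
P = $32.24

$32.24


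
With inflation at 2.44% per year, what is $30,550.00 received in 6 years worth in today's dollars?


Formula: Real value = nominal / (1 + inflation)^years
Price level: (1 + 0.0244)^6 = 1.155626
Real value = $30,550.00 / 1.155626 = $26,435.88

$26,435.88


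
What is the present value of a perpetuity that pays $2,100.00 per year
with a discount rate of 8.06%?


Formula: PV = C / r
Substituting: PV = $2,100.00 / 0.0806
PV = $26,054.59

$26,054.59


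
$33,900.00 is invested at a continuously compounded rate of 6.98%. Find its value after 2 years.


Formula: FV = P * e^(r*t)
Exponent: r*t = 0.0698 * 2 = 0.1396
e^(0.1396) = 1.149814
FV = $33,900.00 * 1.149814 = $38,978.69

$38,978.69


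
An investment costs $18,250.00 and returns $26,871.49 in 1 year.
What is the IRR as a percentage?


Formula: IRR = C1/C0 - 1
Substituting: IRR = $26,871.49 / $18,250.00 - 1
Ratio: 1.47241 - 1 = 0.47241
IRR = 47.241%

47.241%


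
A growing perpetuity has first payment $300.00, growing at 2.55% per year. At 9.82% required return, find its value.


Formula: PV = C / (r - g)
Spread: r - g = 0.0982 - 0.0255 = 0.0727
Substituting: PV = $300.00 / 0.0727
PV = $4,126.55

$4,126.55


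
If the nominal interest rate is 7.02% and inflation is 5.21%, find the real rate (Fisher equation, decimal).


Formula: (1 + r_real) = (1 + r_nom) / (1 + inflation)
Substituting: (1 + r_real) = 1.0702 / 1.0521
(1 + r_real) = 1.017204
r_real = 1.017204 - 1 = 0.017204

0.017204


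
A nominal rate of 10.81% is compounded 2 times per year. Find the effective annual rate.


Formula: EAR = (1 + r/m)^m - 1
Period rate: r/m = 0.1081 / 2 = 0.05405
Compounding: (1 + 0.05405)^2 = 1.111021
EAR = 1.111021 - 1 = 0.111021

0.111021


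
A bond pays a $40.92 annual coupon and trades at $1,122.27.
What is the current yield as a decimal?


Formula: Current yield = annual coupon / price
Substituting: CY = $40.92 / $1,122.27
CY = 0.036462

0.036462


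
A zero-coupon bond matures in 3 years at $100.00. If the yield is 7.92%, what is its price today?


Formula: Price = FV / (1 + r)^n
Substituting: Price = $100.00 / (1 + 0.0792)^3
Discount factor: (1.0792)^3 = 1.256915
Price = $100.00 / 1.256915 = $79.56

$79.56


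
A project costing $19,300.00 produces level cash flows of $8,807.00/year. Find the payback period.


Formula: Payback = investment / annual cash flow
Substituting: Payback = $19,300.00 / $8,807.00
Payback = 2.1914 years

2.1914 years


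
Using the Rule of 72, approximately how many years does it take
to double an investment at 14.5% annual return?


Formula: Years ≈ 72 / r
Substituting: Years ≈ 72 / 14.5
Years ≈ 5.0

5.0 years


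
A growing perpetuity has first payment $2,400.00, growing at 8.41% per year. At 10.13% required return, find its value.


Formula: PV = C / (r - g)
Spread: r - g = 0.1013 - 0.0841 = 0.0172
Substituting: PV = $2,400.00 / 0.0172
PV = $139,534.88

$139,534.88


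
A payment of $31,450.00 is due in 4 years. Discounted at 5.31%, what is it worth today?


Formula: PV = FV / (1 + r)^n
Substituting: PV = $31,450.00 / (1 + 0.0531)^4
Discount factor: (1.0531)^4 = 1.229924
PV = $31,450.00 / 1.229924 = $25,570.68

$25,570.68


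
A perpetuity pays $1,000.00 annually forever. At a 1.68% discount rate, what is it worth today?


Formula: PV = C / r
Substituting: PV = $1,000.00 / 0.0168
PV = $59,523.81

$59,523.81


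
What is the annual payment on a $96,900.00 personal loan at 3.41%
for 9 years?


Formula: PMT = PV * r / (1 - (1+r)^(-n))
Denominator: 1 - (1 + 0.0341)^(-9) = 0.260502
Numerator: $96,900.00 * 0.0341 = 3304.29
PMT = 3304.29 / 0.260502 = $12,684.33

$12,684.33


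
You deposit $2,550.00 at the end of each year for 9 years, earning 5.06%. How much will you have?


Formula: FV = PMT * ((1+r)^n - 1) / r
Growth factor: (1 + 0.0506)^9 = 1.559325
Numerator: 1.559325 - 1 = 0.559325
FV = $2,550.00 * 0.559325 / 0.0506 = $28,187.31

$28,187.31


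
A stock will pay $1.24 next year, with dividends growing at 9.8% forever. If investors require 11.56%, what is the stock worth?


Formula: P = D1 / (r - g)
Spread: r - g = 0.1156 - 0.098 = 0.0176
Substituting: P = $1.24 / 0.0176
P = $70.45

$70.45


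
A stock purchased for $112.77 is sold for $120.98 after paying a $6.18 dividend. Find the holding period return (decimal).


Formula: HPR = (P1 - P0 + D) / P0
Gain: $120.98 - $112.77 + $6.18 = $14.39
HPR = $14.39 / $112.77 = 0.1276

0.1276


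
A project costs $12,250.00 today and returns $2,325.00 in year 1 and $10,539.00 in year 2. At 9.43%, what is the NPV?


Formula: NPV = C0 + C1/(1+r) + C2/(1+r)^2
Discount C1: $2,325.00 / (1 + 0.0943) = $2,124.65
Discount C2: $10,539.00 / (1 + 0.0943)^2 = $8,800.89
NPV = -$12,250.00 + $2,124.65 + $8,800.89 = -$1,324.46

-$1,324.46


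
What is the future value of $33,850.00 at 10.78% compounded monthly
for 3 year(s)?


Formula: FV = P * (1 + r/m)^(m*t)
Period rate: r/m = 0.1078 / 12 = 0.008983
Total periods: m*t = 12 * 3 = 36
Growth factor: (1 + 0.008983)^36 = 1.379824
FV = $33,850.00 * 1.379824 = $46,707.05

$46,707.05


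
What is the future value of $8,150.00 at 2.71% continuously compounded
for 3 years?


Formula: FV = P * e^(r*t)
Exponent: r*t = 0.0271 * 3 = 0.0813
e^(0.0813) = 1.084696
FV = $8,150.00 * 1.084696 = $8,840.27

$8,840.27


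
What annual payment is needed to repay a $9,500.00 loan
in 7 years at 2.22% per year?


Formula: PMT = PV * r / (1 - (1+r)^(-n))
Denominator: 1 - (1 + 0.0222)^(-7) = 0.142471
Numerator: $9,500.00 * 0.0222 = 210.9
PMT = 210.9 / 0.142471 = $1,480.30

$1,480.30


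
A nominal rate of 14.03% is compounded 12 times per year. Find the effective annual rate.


Formula: EAR = (1 + r/m)^m - 1
Period rate: r/m = 0.1403 / 12 = 0.011692
Compounding: (1 + 0.011692)^12 = 1.149683
EAR = 1.149683 - 1 = 0.149683

0.149683


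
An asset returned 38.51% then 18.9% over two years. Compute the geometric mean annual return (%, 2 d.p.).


Formula: Geometric mean = ((1+r1)*(1+r2))^(1/2) - 1
Product: (1 + 0.3851) * (1 + 0.189) = 1.3851 * 1.189 = 1.646884
Square root: 1.646884^0.5 = 1.28331
Geometric mean = 1.28331 - 1 = 0.28331
As percentage: 28.33%

28.33%


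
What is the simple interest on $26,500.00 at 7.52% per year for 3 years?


Formula: I = P * r * t
Substituting: I = $26,500.00 * 0.0752 * 3
Step: I = $26,500.00 * 0.2256
I = $5,978.40

$5,978.40


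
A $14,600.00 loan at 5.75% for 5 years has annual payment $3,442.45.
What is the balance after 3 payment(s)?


Formula: Balance = PV*(1+r)^k - PMT*((1+r)^k - 1)/r
Growth: (1 + 0.0575)^3 = 1.182609
Accumulated factor: ((1+r)^k - 1)/r = 3.175806
Balance = $14,600.00 * 1.182609 - $3,442.45 * 3.175806
Balance = $6,333.54

$6,333.54


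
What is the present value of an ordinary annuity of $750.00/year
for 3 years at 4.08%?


Formula: PV = PMT * (1 - (1+r)^(-n)) / r
Discount factor: (1 + 0.0408)^(-3) = 0.886948
Bracket: 1 - 0.886948 = 0.113052
PV = $750.00 * 0.113052 / 0.0408 = $2,078.16

$2,078.16


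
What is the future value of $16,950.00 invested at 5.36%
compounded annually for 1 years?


Formula: FV = P * (1 + r)^n
Substituting: FV = $16,950.00 * (1 + 0.0536)^1
Growth factor: (1.0536)^1 = 1.0536
FV = $16,950.00 * 1.0536 = $17,858.52

$17,858.52


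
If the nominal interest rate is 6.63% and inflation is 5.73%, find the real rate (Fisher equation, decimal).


Formula: (1 + r_real) = (1 + r_nom) / (1 + inflation)
Substituting: (1 + r_real) = 1.0663 / 1.0573
(1 + r_real) = 1.008512
r_real = 1.008512 - 1 = 0.008512

0.008512


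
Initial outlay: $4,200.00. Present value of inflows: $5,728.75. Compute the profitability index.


Formula: PI = PV(cash flows) / initial investment
Substituting: PI = $5,728.75 / $4,200.00
PI = 1.364

1.364


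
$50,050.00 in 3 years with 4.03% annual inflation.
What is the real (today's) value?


Formula: Real value = nominal / (1 + inflation)^years
Price level: (1 + 0.0403)^3 = 1.125838
Real value = $50,050.00 / 1.125838 = $44,455.79

$44,455.79


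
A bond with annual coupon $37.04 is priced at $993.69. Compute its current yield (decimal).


Formula: Current yield = annual coupon / price
Substituting: CY = $37.04 / $993.69
CY = 0.037275

0.037275


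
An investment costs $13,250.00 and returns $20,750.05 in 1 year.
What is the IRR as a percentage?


Formula: IRR = C1/C0 - 1
Substituting: IRR = $20,750.05 / $13,250.00 - 1
Ratio: 1.566042 - 1 = 0.566042
IRR = 56.6042%

56.6042%


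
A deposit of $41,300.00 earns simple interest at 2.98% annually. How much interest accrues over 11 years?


Formula: I = P * r * t
Substituting: I = $41,300.00 * 0.0298 * 11
Step: I = $41,300.00 * 0.3278
I = $13,538.14

$13,538.14


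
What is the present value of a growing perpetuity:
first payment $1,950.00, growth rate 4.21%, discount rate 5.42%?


Formula: PV = C / (r - g)
Spread: r - g = 0.0542 - 0.0421 = 0.0121
Substituting: PV = $1,950.00 / 0.0121
PV = $161,157.02

$161,157.02


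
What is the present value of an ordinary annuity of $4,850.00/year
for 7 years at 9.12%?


Formula: PV = PMT * (1 - (1+r)^(-n)) / r
Discount factor: (1 + 0.0912)^(-7) = 0.542837
Bracket: 1 - 0.542837 = 0.457163
PV = $4,850.00 * 0.457163 / 0.0912 = $24,311.84

$24,311.84


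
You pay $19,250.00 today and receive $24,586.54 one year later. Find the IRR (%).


Formula: IRR = C1/C0 - 1
Substituting: IRR = $24,586.54 / $19,250.00 - 1
Ratio: 1.277223 - 1 = 0.277223
IRR = 27.7223%

27.7223%


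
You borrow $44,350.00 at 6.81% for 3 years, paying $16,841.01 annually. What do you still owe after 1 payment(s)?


Formula: Balance = PV*(1+r)^k - PMT*((1+r)^k - 1)/r
Growth: (1 + 0.0681)^1 = 1.0681
Accumulated factor: ((1+r)^k - 1)/r = 1.0
Balance = $44,350.00 * 1.0681 - $16,841.01 * 1.0
Balance = $30,529.23

$30,529.23


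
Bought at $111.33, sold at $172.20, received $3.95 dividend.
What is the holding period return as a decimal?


Formula: HPR = (P1 - P0 + D) / P0
Gain: $172.20 - $111.33 + $3.95 = $64.82
HPR = $64.82 / $111.33 = 0.5822

0.5822


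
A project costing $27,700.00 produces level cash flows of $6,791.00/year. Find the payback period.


Formula: Payback = investment / annual cash flow
Substituting: Payback = $27,700.00 / $6,791.00
Payback = 4.0789 years

4.0789 years


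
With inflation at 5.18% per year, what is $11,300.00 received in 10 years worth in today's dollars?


Formula: Real value = nominal / (1 + inflation)^years
Price level: (1 + 0.0518)^10 = 1.657035
Real value = $11,300.00 / 1.657035 = $6,819.41

$6,819.41


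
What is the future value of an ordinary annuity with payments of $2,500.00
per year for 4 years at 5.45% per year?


Formula: FV = PMT * ((1+r)^n - 1) / r
Growth factor: (1 + 0.0545)^4 = 1.236478
Numerator: 1.236478 - 1 = 0.236478
FV = $2,500.00 * 0.236478 / 0.0545 = $10,847.61

$10,847.61
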